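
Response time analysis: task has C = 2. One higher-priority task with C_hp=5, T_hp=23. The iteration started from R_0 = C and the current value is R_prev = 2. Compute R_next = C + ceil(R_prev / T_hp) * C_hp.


R_next = C + ceil(R_prev / T_hp) * C_hp
ceil(2 / 23) = ceil(0.087) = 1
Interference = 1 * 5 = 5
R_next = 2 + 5 = 7

7


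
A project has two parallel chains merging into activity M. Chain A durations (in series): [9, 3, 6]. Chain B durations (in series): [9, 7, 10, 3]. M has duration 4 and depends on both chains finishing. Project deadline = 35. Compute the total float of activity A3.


Forward pass: ES(A3) = sum of predecessors on chain A = 12
EF = ES + duration = 12 + 6 = 18
Backward pass: LF(M) = deadline = 35; LS(M) = 35 - 4 = 31
LF(A3) = LS(M) - sum(successors on chain A) = 31 - 0 = 31
LS = LF - duration = 31 - 6 = 25
Total float = LS - ES = 25 - 12 = 13

13


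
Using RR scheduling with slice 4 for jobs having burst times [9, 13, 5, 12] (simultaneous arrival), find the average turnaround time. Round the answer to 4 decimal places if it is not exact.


Time quantum = 4
Execution trace:
  J1 runs 4 units, time = 4
  J2 runs 4 units, time = 8
  J3 runs 4 units, time = 12
  J4 runs 4 units, time = 16
  J1 runs 4 units, time = 20
  J2 runs 4 units, time = 24
  J3 runs 1 units, time = 25
  J4 runs 4 units, time = 29
  J1 runs 1 units, time = 30
  J2 runs 4 units, time = 34
  J4 runs 4 units, time = 38
  J2 runs 1 units, time = 39
Finish times: [30, 39, 25, 38]
Average turnaround = 132/4 = 33.0

33.0


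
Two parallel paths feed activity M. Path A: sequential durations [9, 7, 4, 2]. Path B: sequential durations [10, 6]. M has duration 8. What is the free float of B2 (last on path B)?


ES(B2) = sum of predecessors on chain B = 10
EF(B2) = ES + duration = 10 + 6 = 16
Successor of B2 is M. ES(M) = max(sum(A), sum(B)) = max(22, 16) = 22
Free float = ES(successor) - EF(current) = 22 - 16 = 6

6


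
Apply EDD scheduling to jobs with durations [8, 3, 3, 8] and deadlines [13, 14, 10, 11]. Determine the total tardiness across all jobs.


Sort by due date (EDD order): [(3, 10), (8, 11), (8, 13), (3, 14)]
Compute completion times and tardiness:
  Job 1: p=3, d=10, C=3, tardiness=max(0,3-10)=0
  Job 2: p=8, d=11, C=11, tardiness=max(0,11-11)=0
  Job 3: p=8, d=13, C=19, tardiness=max(0,19-13)=6
  Job 4: p=3, d=14, C=22, tardiness=max(0,22-14)=8
Total tardiness = 14

14


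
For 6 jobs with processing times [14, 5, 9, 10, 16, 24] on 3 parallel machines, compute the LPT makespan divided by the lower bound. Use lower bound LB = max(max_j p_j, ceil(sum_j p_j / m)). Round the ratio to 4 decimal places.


LPT order: [24, 16, 14, 10, 9, 5]
Machine loads after assignment: [29, 25, 24]
LPT makespan = 29
Lower bound = max(max_job, ceil(total/3)) = max(24, 26) = 26
Ratio = 29 / 26 = 1.1154

1.1154


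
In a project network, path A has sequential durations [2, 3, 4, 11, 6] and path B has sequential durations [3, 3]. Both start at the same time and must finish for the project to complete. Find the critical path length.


Path A total = 2 + 3 + 4 + 11 + 6 = 26
Path B total = 3 + 3 = 6
Critical path = longest path = max(26, 6) = 26

26


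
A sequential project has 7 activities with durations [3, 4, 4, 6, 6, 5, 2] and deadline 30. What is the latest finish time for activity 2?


LF(activity 2) = deadline - sum of successor durations
Successors: activities 3 through 7 with durations [4, 6, 6, 5, 2]
Sum of successor durations = 23
LF = 30 - 23 = 7

7


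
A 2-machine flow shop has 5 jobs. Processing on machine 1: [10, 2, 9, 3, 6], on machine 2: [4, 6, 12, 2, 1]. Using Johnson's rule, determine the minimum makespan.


Apply Johnson's rule:
  Group 1 (a <= b): [(2, 2, 6), (3, 9, 12)]
  Group 2 (a > b): [(1, 10, 4), (4, 3, 2), (5, 6, 1)]
Optimal job order: [2, 3, 1, 4, 5]
Schedule:
  Job 2: M1 done at 2, M2 done at 8
  Job 3: M1 done at 11, M2 done at 23
  Job 1: M1 done at 21, M2 done at 27
  Job 4: M1 done at 24, M2 done at 29
  Job 5: M1 done at 30, M2 done at 31
Makespan = 31

31


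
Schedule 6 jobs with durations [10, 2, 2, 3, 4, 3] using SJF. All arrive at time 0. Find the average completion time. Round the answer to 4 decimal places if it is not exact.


SJF order (ascending): [2, 2, 3, 3, 4, 10]
Completion times:
  Job 1: burst=2, C=2
  Job 2: burst=2, C=4
  Job 3: burst=3, C=7
  Job 4: burst=3, C=10
  Job 5: burst=4, C=14
  Job 6: burst=10, C=24
Average completion = 61/6 = 10.1667

10.1667


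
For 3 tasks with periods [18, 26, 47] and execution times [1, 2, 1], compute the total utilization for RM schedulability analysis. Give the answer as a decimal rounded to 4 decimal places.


Compute individual utilizations (exact fractions):
  Task 1: C/T = 1/18 (approx. 0.0556)
  Task 2: C/T = 2/26 = 1/13 (approx. 0.0769)
  Task 3: C/T = 1/47 (approx. 0.0213)
Total utilization U = 1/18 + 1/13 + 1/47 = 1691/10998
Rounded to 4 decimal places: U = 0.1538
RM (Liu & Layland) bound for 3 tasks = 0.779763; compare with U = 1691/10998 (approx. 0.153755)
U <= bound, so schedulable by RM sufficient condition.

0.1538


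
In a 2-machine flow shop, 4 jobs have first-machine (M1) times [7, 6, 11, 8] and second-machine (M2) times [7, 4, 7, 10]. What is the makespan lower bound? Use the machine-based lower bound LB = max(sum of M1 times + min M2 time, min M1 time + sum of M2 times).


LB1 = sum(M1 times) + min(M2 times) = 32 + 4 = 36
LB2 = min(M1 times) + sum(M2 times) = 6 + 28 = 34
Lower bound = max(LB1, LB2) = max(36, 34) = 36

36


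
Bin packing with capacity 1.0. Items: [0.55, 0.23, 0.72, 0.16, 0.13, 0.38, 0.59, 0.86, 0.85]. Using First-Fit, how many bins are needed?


Place items sequentially using First-Fit:
  Item 0.55 -> new Bin 1
  Item 0.23 -> Bin 1 (now 0.78)
  Item 0.72 -> new Bin 2
  Item 0.16 -> Bin 1 (now 0.94)
  Item 0.13 -> Bin 2 (now 0.85)
  Item 0.38 -> new Bin 3
  Item 0.59 -> Bin 3 (now 0.97)
  Item 0.86 -> new Bin 4
  Item 0.85 -> new Bin 5
Total bins used = 5

5


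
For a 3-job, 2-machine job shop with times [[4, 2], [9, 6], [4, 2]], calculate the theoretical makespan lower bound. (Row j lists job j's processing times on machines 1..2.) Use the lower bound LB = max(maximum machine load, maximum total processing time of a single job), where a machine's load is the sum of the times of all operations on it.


Machine loads:
  Machine 1: 4 + 9 + 4 = 17
  Machine 2: 2 + 6 + 2 = 10
Max machine load = 17
Job totals:
  Job 1: 6
  Job 2: 15
  Job 3: 6
Max job total = 15
Lower bound = max(17, 15) = 17

17


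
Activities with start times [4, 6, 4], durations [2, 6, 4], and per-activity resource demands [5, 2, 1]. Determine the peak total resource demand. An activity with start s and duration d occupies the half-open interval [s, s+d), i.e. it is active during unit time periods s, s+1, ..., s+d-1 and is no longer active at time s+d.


Each activity i is active on [start_i, start_i + duration_i).
Compute total resource usage per time slot:
  t=0: active resources = [], total = 0
  t=1: active resources = [], total = 0
  t=2: active resources = [], total = 0
  t=3: active resources = [], total = 0
  t=4: active resources = [5, 1], total = 6
  t=5: active resources = [5, 1], total = 6
  t=6: active resources = [2, 1], total = 3
  t=7: active resources = [2, 1], total = 3
  t=8: active resources = [2], total = 2
  t=9: active resources = [2], total = 2
  t=10: active resources = [2], total = 2
  t=11: active resources = [2], total = 2
Peak resource demand = 6

6


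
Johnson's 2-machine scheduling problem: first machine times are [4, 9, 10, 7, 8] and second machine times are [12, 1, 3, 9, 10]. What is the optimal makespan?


Apply Johnson's rule:
  Group 1 (a <= b): [(1, 4, 12), (4, 7, 9), (5, 8, 10)]
  Group 2 (a > b): [(3, 10, 3), (2, 9, 1)]
Optimal job order: [1, 4, 5, 3, 2]
Schedule:
  Job 1: M1 done at 4, M2 done at 16
  Job 4: M1 done at 11, M2 done at 25
  Job 5: M1 done at 19, M2 done at 35
  Job 3: M1 done at 29, M2 done at 38
  Job 2: M1 done at 38, M2 done at 39
Makespan = 39

39


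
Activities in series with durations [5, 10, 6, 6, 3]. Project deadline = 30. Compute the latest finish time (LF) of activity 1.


LF(activity 1) = deadline - sum of successor durations
Successors: activities 2 through 5 with durations [10, 6, 6, 3]
Sum of successor durations = 25
LF = 30 - 25 = 5

5


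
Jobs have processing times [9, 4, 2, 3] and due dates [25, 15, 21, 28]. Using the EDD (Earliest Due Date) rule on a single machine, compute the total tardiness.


Sort by due date (EDD order): [(4, 15), (2, 21), (9, 25), (3, 28)]
Compute completion times and tardiness:
  Job 1: p=4, d=15, C=4, tardiness=max(0,4-15)=0
  Job 2: p=2, d=21, C=6, tardiness=max(0,6-21)=0
  Job 3: p=9, d=25, C=15, tardiness=max(0,15-25)=0
  Job 4: p=3, d=28, C=18, tardiness=max(0,18-28)=0
Total tardiness = 0

0


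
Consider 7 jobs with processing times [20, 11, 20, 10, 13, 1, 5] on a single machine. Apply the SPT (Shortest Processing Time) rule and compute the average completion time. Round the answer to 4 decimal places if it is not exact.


Sort jobs by processing time (SPT order): [1, 5, 10, 11, 13, 20, 20]
Compute completion times sequentially:
  Job 1: processing = 1, completes at 1
  Job 2: processing = 5, completes at 6
  Job 3: processing = 10, completes at 16
  Job 4: processing = 11, completes at 27
  Job 5: processing = 13, completes at 40
  Job 6: processing = 20, completes at 60
  Job 7: processing = 20, completes at 80
Sum of completion times = 230
Average completion time = 230/7 = 32.8571

32.8571


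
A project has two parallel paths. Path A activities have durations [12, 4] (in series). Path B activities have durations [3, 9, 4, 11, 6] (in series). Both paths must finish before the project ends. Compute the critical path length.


Path A total = 12 + 4 = 16
Path B total = 3 + 9 + 4 + 11 + 6 = 33
Critical path = longest path = max(16, 33) = 33

33


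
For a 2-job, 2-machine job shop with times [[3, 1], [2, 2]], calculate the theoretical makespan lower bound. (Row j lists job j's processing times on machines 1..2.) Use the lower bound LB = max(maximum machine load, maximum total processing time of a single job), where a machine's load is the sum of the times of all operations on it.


Machine loads:
  Machine 1: 3 + 2 = 5
  Machine 2: 1 + 2 = 3
Max machine load = 5
Job totals:
  Job 1: 4
  Job 2: 4
Max job total = 4
Lower bound = max(5, 4) = 5

5


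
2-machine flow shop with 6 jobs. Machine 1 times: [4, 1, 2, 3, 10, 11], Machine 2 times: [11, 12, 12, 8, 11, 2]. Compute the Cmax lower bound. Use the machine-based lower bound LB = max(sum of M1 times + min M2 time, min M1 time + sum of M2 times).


LB1 = sum(M1 times) + min(M2 times) = 31 + 2 = 33
LB2 = min(M1 times) + sum(M2 times) = 1 + 56 = 57
Lower bound = max(LB1, LB2) = max(33, 57) = 57

57


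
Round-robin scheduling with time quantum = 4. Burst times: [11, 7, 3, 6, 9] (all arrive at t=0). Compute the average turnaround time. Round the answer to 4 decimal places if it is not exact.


Time quantum = 4
Execution trace:
  J1 runs 4 units, time = 4
  J2 runs 4 units, time = 8
  J3 runs 3 units, time = 11
  J4 runs 4 units, time = 15
  J5 runs 4 units, time = 19
  J1 runs 4 units, time = 23
  J2 runs 3 units, time = 26
  J4 runs 2 units, time = 28
  J5 runs 4 units, time = 32
  J1 runs 3 units, time = 35
  J5 runs 1 units, time = 36
Finish times: [35, 26, 11, 28, 36]
Average turnaround = 136/5 = 27.2

27.2


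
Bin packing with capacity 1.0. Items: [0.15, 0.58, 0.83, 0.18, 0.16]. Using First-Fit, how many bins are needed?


Place items sequentially using First-Fit:
  Item 0.15 -> new Bin 1
  Item 0.58 -> Bin 1 (now 0.73)
  Item 0.83 -> new Bin 2
  Item 0.18 -> Bin 1 (now 0.91)
  Item 0.16 -> Bin 2 (now 0.99)
Total bins used = 2

2


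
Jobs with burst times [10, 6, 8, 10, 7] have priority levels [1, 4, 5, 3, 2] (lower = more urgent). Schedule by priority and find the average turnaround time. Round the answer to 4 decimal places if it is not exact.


Sort by priority (ascending = highest first):
Order: [(1, 10), (2, 7), (3, 10), (4, 6), (5, 8)]
Completion times:
  Priority 1, burst=10, C=10
  Priority 2, burst=7, C=17
  Priority 3, burst=10, C=27
  Priority 4, burst=6, C=33
  Priority 5, burst=8, C=41
Average turnaround = 128/5 = 25.6

25.6


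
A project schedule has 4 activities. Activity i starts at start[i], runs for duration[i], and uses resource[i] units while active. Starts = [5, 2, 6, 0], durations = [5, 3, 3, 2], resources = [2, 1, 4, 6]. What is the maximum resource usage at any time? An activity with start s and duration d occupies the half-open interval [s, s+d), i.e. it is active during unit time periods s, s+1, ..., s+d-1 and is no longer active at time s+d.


Each activity i is active on [start_i, start_i + duration_i).
Compute total resource usage per time slot:
  t=0: active resources = [6], total = 6
  t=1: active resources = [6], total = 6
  t=2: active resources = [1], total = 1
  t=3: active resources = [1], total = 1
  t=4: active resources = [1], total = 1
  t=5: active resources = [2], total = 2
  t=6: active resources = [2, 4], total = 6
  t=7: active resources = [2, 4], total = 6
  t=8: active resources = [2, 4], total = 6
  t=9: active resources = [2], total = 2
Peak resource demand = 6

6


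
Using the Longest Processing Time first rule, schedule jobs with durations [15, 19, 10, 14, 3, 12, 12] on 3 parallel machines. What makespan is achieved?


Sort jobs in decreasing order (LPT): [19, 15, 14, 12, 12, 10, 3]
Assign each job to the least loaded machine:
  Machine 1: jobs [19, 10], load = 29
  Machine 2: jobs [15, 12], load = 27
  Machine 3: jobs [14, 12, 3], load = 29
Makespan = max load = 29

29


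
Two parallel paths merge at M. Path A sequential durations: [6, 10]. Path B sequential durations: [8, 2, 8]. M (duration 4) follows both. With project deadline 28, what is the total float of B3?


Forward pass: ES(B3) = sum of predecessors on chain B = 10
EF = ES + duration = 10 + 8 = 18
Backward pass: LF(M) = deadline = 28; LS(M) = 28 - 4 = 24
LF(B3) = LS(M) - sum(successors on chain B) = 24 - 0 = 24
LS = LF - duration = 24 - 8 = 16
Total float = LS - ES = 16 - 10 = 6

6


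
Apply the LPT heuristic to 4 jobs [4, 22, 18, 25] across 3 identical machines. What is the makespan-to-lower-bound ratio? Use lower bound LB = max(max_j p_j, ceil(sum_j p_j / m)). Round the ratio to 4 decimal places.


LPT order: [25, 22, 18, 4]
Machine loads after assignment: [25, 22, 22]
LPT makespan = 25
Lower bound = max(max_job, ceil(total/3)) = max(25, 23) = 25
Ratio = 25 / 25 = 1.0

1.0


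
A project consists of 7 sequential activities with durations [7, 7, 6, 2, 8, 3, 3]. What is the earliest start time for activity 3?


Activity 3 starts after activities 1 through 2 complete.
Predecessor durations: [7, 7]
ES = 7 + 7 = 14

14


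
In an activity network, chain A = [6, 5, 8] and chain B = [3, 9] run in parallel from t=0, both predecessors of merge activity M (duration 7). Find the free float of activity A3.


ES(A3) = sum of predecessors on chain A = 11
EF(A3) = ES + duration = 11 + 8 = 19
Successor of A3 is M. ES(M) = max(sum(A), sum(B)) = max(19, 12) = 19
Free float = ES(successor) - EF(current) = 19 - 19 = 0

0


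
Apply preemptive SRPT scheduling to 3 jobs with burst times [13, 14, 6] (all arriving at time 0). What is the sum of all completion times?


Since all jobs arrive at t=0, SRPT equals SPT ordering.
SPT order: [6, 13, 14]
Completion times:
  Job 1: p=6, C=6
  Job 2: p=13, C=19
  Job 3: p=14, C=33
Total completion time = 6 + 19 + 33 = 58

58


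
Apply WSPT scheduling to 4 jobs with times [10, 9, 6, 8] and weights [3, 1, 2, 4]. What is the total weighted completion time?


Compute p/w ratios and sort ascending (WSPT): [(8, 4), (6, 2), (10, 3), (9, 1)]
Compute weighted completion times:
  Job (p=8,w=4): C=8, w*C=4*8=32
  Job (p=6,w=2): C=14, w*C=2*14=28
  Job (p=10,w=3): C=24, w*C=3*24=72
  Job (p=9,w=1): C=33, w*C=1*33=33
Total weighted completion time = 165

165


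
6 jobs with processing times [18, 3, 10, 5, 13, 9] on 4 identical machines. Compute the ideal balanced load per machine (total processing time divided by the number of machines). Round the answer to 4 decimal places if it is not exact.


Total processing time = 18 + 3 + 10 + 5 + 13 + 9 = 58
Number of machines = 4
Ideal balanced load = 58 / 4 = 14.5

14.5


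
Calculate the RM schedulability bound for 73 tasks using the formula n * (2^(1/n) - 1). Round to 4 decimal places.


Compute 2^(1/73) = 1.0095403890
Subtract 1: 1.0095403890 - 1 = 0.0095403890
Multiply by n: 73 * 0.0095403890 = 0.6964483970
Round to 4 dp: 0.6964

0.6964


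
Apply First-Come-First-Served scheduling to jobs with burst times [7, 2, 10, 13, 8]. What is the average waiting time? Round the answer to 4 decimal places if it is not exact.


FCFS order (as given): [7, 2, 10, 13, 8]
Waiting times:
  Job 1: wait = 0
  Job 2: wait = 7
  Job 3: wait = 9
  Job 4: wait = 19
  Job 5: wait = 32
Sum of waiting times = 67
Average waiting time = 67/5 = 13.4

13.4


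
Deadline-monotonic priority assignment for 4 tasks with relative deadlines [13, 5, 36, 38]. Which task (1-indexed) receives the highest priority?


Sort tasks by relative deadline (ascending):
  Task 2: deadline = 5
  Task 1: deadline = 13
  Task 3: deadline = 36
  Task 4: deadline = 38
Priority order (highest first): [2, 1, 3, 4]
Highest priority task = 2

2


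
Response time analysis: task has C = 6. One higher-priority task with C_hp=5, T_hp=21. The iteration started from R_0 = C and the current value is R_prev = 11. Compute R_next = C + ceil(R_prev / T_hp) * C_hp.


R_next = C + ceil(R_prev / T_hp) * C_hp
ceil(11 / 21) = ceil(0.5238) = 1
Interference = 1 * 5 = 5
R_next = 6 + 5 = 11
R_next = R_prev, so the iteration has converged (response time = 11).

11


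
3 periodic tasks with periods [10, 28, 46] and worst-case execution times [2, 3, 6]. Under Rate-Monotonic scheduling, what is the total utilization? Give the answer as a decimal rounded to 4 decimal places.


Compute individual utilizations (exact fractions):
  Task 1: C/T = 2/10 = 1/5 (approx. 0.2)
  Task 2: C/T = 3/28 (approx. 0.1071)
  Task 3: C/T = 6/46 = 3/23 (approx. 0.1304)
Total utilization U = 1/5 + 3/28 + 3/23 = 1409/3220
Rounded to 4 decimal places: U = 0.4376
RM (Liu & Layland) bound for 3 tasks = 0.779763; compare with U = 1409/3220 (approx. 0.437578)
U <= bound, so schedulable by RM sufficient condition.

0.4376


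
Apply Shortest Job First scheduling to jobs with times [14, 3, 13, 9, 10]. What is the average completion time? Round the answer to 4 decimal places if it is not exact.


SJF order (ascending): [3, 9, 10, 13, 14]
Completion times:
  Job 1: burst=3, C=3
  Job 2: burst=9, C=12
  Job 3: burst=10, C=22
  Job 4: burst=13, C=35
  Job 5: burst=14, C=49
Average completion = 121/5 = 24.2

24.2


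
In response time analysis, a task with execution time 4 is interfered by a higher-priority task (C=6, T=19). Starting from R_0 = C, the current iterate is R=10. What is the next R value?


R_next = C + ceil(R_prev / T_hp) * C_hp
ceil(10 / 19) = ceil(0.5263) = 1
Interference = 1 * 6 = 6
R_next = 4 + 6 = 10
R_next = R_prev, so the iteration has converged (response time = 10).

10


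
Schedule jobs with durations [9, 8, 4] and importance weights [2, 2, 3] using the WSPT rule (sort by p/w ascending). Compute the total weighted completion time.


Compute p/w ratios and sort ascending (WSPT): [(4, 3), (8, 2), (9, 2)]
Compute weighted completion times:
  Job (p=4,w=3): C=4, w*C=3*4=12
  Job (p=8,w=2): C=12, w*C=2*12=24
  Job (p=9,w=2): C=21, w*C=2*21=42
Total weighted completion time = 78

78


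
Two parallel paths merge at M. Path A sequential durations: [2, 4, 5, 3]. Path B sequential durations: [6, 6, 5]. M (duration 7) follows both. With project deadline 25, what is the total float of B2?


Forward pass: ES(B2) = sum of predecessors on chain B = 6
EF = ES + duration = 6 + 6 = 12
Backward pass: LF(M) = deadline = 25; LS(M) = 25 - 7 = 18
LF(B2) = LS(M) - sum(successors on chain B) = 18 - 5 = 13
LS = LF - duration = 13 - 6 = 7
Total float = LS - ES = 7 - 6 = 1

1


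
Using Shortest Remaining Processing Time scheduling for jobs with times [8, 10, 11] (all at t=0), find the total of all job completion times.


Since all jobs arrive at t=0, SRPT equals SPT ordering.
SPT order: [8, 10, 11]
Completion times:
  Job 1: p=8, C=8
  Job 2: p=10, C=18
  Job 3: p=11, C=29
Total completion time = 8 + 18 + 29 = 55

55


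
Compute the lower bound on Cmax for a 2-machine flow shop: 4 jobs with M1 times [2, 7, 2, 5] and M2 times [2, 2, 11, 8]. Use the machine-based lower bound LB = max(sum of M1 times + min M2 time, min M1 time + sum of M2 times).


LB1 = sum(M1 times) + min(M2 times) = 16 + 2 = 18
LB2 = min(M1 times) + sum(M2 times) = 2 + 23 = 25
Lower bound = max(LB1, LB2) = max(18, 25) = 25

25


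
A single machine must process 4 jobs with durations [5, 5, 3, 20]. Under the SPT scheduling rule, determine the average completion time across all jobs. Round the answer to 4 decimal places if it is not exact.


Sort jobs by processing time (SPT order): [3, 5, 5, 20]
Compute completion times sequentially:
  Job 1: processing = 3, completes at 3
  Job 2: processing = 5, completes at 8
  Job 3: processing = 5, completes at 13
  Job 4: processing = 20, completes at 33
Sum of completion times = 57
Average completion time = 57/4 = 14.25

14.25


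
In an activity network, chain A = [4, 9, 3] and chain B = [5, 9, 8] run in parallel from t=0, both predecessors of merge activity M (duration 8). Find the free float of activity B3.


ES(B3) = sum of predecessors on chain B = 14
EF(B3) = ES + duration = 14 + 8 = 22
Successor of B3 is M. ES(M) = max(sum(A), sum(B)) = max(16, 22) = 22
Free float = ES(successor) - EF(current) = 22 - 22 = 0

0


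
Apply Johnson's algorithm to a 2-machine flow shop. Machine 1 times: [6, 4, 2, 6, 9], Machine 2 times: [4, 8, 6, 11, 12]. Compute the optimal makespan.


Apply Johnson's rule:
  Group 1 (a <= b): [(3, 2, 6), (2, 4, 8), (4, 6, 11), (5, 9, 12)]
  Group 2 (a > b): [(1, 6, 4)]
Optimal job order: [3, 2, 4, 5, 1]
Schedule:
  Job 3: M1 done at 2, M2 done at 8
  Job 2: M1 done at 6, M2 done at 16
  Job 4: M1 done at 12, M2 done at 27
  Job 5: M1 done at 21, M2 done at 39
  Job 1: M1 done at 27, M2 done at 43
Makespan = 43

43


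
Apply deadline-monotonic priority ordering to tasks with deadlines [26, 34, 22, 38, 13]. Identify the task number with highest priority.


Sort tasks by relative deadline (ascending):
  Task 5: deadline = 13
  Task 3: deadline = 22
  Task 1: deadline = 26
  Task 2: deadline = 34
  Task 4: deadline = 38
Priority order (highest first): [5, 3, 1, 2, 4]
Highest priority task = 5

5


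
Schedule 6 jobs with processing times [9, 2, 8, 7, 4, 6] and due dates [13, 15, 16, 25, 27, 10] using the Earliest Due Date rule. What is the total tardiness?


Sort by due date (EDD order): [(6, 10), (9, 13), (2, 15), (8, 16), (7, 25), (4, 27)]
Compute completion times and tardiness:
  Job 1: p=6, d=10, C=6, tardiness=max(0,6-10)=0
  Job 2: p=9, d=13, C=15, tardiness=max(0,15-13)=2
  Job 3: p=2, d=15, C=17, tardiness=max(0,17-15)=2
  Job 4: p=8, d=16, C=25, tardiness=max(0,25-16)=9
  Job 5: p=7, d=25, C=32, tardiness=max(0,32-25)=7
  Job 6: p=4, d=27, C=36, tardiness=max(0,36-27)=9
Total tardiness = 29

29


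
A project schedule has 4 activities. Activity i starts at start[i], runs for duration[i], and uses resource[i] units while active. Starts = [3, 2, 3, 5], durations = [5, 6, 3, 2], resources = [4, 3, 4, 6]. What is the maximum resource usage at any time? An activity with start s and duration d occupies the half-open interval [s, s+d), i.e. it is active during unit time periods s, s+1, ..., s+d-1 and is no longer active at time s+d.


Each activity i is active on [start_i, start_i + duration_i).
Compute total resource usage per time slot:
  t=0: active resources = [], total = 0
  t=1: active resources = [], total = 0
  t=2: active resources = [3], total = 3
  t=3: active resources = [4, 3, 4], total = 11
  t=4: active resources = [4, 3, 4], total = 11
  t=5: active resources = [4, 3, 4, 6], total = 17
  t=6: active resources = [4, 3, 6], total = 13
  t=7: active resources = [4, 3], total = 7
Peak resource demand = 17

17


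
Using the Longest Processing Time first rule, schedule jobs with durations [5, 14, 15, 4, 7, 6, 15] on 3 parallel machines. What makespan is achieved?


Sort jobs in decreasing order (LPT): [15, 15, 14, 7, 6, 5, 4]
Assign each job to the least loaded machine:
  Machine 1: jobs [15, 6], load = 21
  Machine 2: jobs [15, 5, 4], load = 24
  Machine 3: jobs [14, 7], load = 21
Makespan = max load = 24

24


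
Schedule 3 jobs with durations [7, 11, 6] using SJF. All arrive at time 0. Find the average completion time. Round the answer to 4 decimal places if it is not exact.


SJF order (ascending): [6, 7, 11]
Completion times:
  Job 1: burst=6, C=6
  Job 2: burst=7, C=13
  Job 3: burst=11, C=24
Average completion = 43/3 = 14.3333

14.3333


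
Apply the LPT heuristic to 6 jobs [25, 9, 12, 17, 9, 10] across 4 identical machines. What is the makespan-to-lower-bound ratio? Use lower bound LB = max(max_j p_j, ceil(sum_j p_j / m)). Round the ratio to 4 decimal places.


LPT order: [25, 17, 12, 10, 9, 9]
Machine loads after assignment: [25, 17, 21, 19]
LPT makespan = 25
Lower bound = max(max_job, ceil(total/4)) = max(25, 21) = 25
Ratio = 25 / 25 = 1.0

1.0


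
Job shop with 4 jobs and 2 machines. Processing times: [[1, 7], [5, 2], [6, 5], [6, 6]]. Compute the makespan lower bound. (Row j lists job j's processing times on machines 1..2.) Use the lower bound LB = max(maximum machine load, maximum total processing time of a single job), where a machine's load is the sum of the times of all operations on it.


Machine loads:
  Machine 1: 1 + 5 + 6 + 6 = 18
  Machine 2: 7 + 2 + 5 + 6 = 20
Max machine load = 20
Job totals:
  Job 1: 8
  Job 2: 7
  Job 3: 11
  Job 4: 12
Max job total = 12
Lower bound = max(20, 12) = 20

20


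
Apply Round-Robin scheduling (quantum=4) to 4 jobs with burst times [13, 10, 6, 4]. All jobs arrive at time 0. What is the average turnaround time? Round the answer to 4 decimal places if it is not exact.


Time quantum = 4
Execution trace:
  J1 runs 4 units, time = 4
  J2 runs 4 units, time = 8
  J3 runs 4 units, time = 12
  J4 runs 4 units, time = 16
  J1 runs 4 units, time = 20
  J2 runs 4 units, time = 24
  J3 runs 2 units, time = 26
  J1 runs 4 units, time = 30
  J2 runs 2 units, time = 32
  J1 runs 1 units, time = 33
Finish times: [33, 32, 26, 16]
Average turnaround = 107/4 = 26.75

26.75


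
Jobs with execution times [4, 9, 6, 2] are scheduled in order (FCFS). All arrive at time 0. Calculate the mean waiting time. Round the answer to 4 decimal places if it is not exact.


FCFS order (as given): [4, 9, 6, 2]
Waiting times:
  Job 1: wait = 0
  Job 2: wait = 4
  Job 3: wait = 13
  Job 4: wait = 19
Sum of waiting times = 36
Average waiting time = 36/4 = 9.0

9.0


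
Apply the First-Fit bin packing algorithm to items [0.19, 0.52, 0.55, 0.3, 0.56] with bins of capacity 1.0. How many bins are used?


Place items sequentially using First-Fit:
  Item 0.19 -> new Bin 1
  Item 0.52 -> Bin 1 (now 0.71)
  Item 0.55 -> new Bin 2
  Item 0.3 -> Bin 2 (now 0.85)
  Item 0.56 -> new Bin 3
Total bins used = 3

3


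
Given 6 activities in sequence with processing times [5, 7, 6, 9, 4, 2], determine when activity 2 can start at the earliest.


Activity 2 starts after activities 1 through 1 complete.
Predecessor durations: [5]
ES = 5 = 5

5


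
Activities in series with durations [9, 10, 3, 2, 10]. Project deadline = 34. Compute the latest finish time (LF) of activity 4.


LF(activity 4) = deadline - sum of successor durations
Successors: activities 5 through 5 with durations [10]
Sum of successor durations = 10
LF = 34 - 10 = 24

24


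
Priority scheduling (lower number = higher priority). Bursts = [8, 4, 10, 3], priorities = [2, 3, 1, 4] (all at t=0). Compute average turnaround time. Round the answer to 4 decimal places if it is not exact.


Sort by priority (ascending = highest first):
Order: [(1, 10), (2, 8), (3, 4), (4, 3)]
Completion times:
  Priority 1, burst=10, C=10
  Priority 2, burst=8, C=18
  Priority 3, burst=4, C=22
  Priority 4, burst=3, C=25
Average turnaround = 75/4 = 18.75

18.75


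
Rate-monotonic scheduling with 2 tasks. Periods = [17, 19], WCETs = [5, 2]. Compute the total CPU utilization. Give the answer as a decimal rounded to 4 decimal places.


Compute individual utilizations (exact fractions):
  Task 1: C/T = 5/17 (approx. 0.2941)
  Task 2: C/T = 2/19 (approx. 0.1053)
Total utilization U = 5/17 + 2/19 = 129/323
Rounded to 4 decimal places: U = 0.3994
RM (Liu & Layland) bound for 2 tasks = 0.828427; compare with U = 129/323 (approx. 0.399381)
U <= bound, so schedulable by RM sufficient condition.

0.3994


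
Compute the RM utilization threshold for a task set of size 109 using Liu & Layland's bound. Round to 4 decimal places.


Compute 2^(1/109) = 1.0063794108
Subtract 1: 1.0063794108 - 1 = 0.0063794108
Multiply by n: 109 * 0.0063794108 = 0.6953557772
Round to 4 dp: 0.6954

0.6954


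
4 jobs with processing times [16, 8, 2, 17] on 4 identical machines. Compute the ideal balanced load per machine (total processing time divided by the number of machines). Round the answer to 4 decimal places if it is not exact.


Total processing time = 16 + 8 + 2 + 17 = 43
Number of machines = 4
Ideal balanced load = 43 / 4 = 10.75

10.75


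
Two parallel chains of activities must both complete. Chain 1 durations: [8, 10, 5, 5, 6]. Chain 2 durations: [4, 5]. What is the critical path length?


Path A total = 8 + 10 + 5 + 5 + 6 = 34
Path B total = 4 + 5 = 9
Critical path = longest path = max(34, 9) = 34

34


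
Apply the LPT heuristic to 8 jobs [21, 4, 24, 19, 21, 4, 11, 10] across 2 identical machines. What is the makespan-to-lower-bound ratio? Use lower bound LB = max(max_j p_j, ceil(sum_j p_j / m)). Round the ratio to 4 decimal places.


LPT order: [24, 21, 21, 19, 11, 10, 4, 4]
Machine loads after assignment: [57, 57]
LPT makespan = 57
Lower bound = max(max_job, ceil(total/2)) = max(24, 57) = 57
Ratio = 57 / 57 = 1.0

1.0


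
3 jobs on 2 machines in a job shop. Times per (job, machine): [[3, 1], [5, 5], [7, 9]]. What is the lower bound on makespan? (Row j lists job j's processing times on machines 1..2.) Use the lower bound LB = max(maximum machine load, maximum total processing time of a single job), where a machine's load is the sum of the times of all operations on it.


Machine loads:
  Machine 1: 3 + 5 + 7 = 15
  Machine 2: 1 + 5 + 9 = 15
Max machine load = 15
Job totals:
  Job 1: 4
  Job 2: 10
  Job 3: 16
Max job total = 16
Lower bound = max(15, 16) = 16

16


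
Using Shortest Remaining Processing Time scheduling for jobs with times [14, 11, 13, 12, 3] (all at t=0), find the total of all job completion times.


Since all jobs arrive at t=0, SRPT equals SPT ordering.
SPT order: [3, 11, 12, 13, 14]
Completion times:
  Job 1: p=3, C=3
  Job 2: p=11, C=14
  Job 3: p=12, C=26
  Job 4: p=13, C=39
  Job 5: p=14, C=53
Total completion time = 3 + 14 + 26 + 39 + 53 = 135

135


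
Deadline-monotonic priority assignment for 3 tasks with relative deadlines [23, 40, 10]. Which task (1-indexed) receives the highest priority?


Sort tasks by relative deadline (ascending):
  Task 3: deadline = 10
  Task 1: deadline = 23
  Task 2: deadline = 40
Priority order (highest first): [3, 1, 2]
Highest priority task = 3

3


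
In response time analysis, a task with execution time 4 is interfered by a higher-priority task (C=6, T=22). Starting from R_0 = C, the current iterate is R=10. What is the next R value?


R_next = C + ceil(R_prev / T_hp) * C_hp
ceil(10 / 22) = ceil(0.4545) = 1
Interference = 1 * 6 = 6
R_next = 4 + 6 = 10
R_next = R_prev, so the iteration has converged (response time = 10).

10


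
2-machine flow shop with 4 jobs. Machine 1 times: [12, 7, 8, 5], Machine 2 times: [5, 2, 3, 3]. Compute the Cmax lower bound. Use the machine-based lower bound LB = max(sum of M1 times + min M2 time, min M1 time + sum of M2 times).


LB1 = sum(M1 times) + min(M2 times) = 32 + 2 = 34
LB2 = min(M1 times) + sum(M2 times) = 5 + 13 = 18
Lower bound = max(LB1, LB2) = max(34, 18) = 34

34


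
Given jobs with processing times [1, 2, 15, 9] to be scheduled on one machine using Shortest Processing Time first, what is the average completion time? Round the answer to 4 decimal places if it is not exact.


Sort jobs by processing time (SPT order): [1, 2, 9, 15]
Compute completion times sequentially:
  Job 1: processing = 1, completes at 1
  Job 2: processing = 2, completes at 3
  Job 3: processing = 9, completes at 12
  Job 4: processing = 15, completes at 27
Sum of completion times = 43
Average completion time = 43/4 = 10.75

10.75


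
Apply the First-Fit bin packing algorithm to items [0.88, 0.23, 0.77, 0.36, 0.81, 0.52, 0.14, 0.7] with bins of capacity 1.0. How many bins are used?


Place items sequentially using First-Fit:
  Item 0.88 -> new Bin 1
  Item 0.23 -> new Bin 2
  Item 0.77 -> Bin 2 (now 1.0)
  Item 0.36 -> new Bin 3
  Item 0.81 -> new Bin 4
  Item 0.52 -> Bin 3 (now 0.88)
  Item 0.14 -> Bin 4 (now 0.95)
  Item 0.7 -> new Bin 5
Total bins used = 5

5


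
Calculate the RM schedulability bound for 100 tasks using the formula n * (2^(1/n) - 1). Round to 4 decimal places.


Compute 2^(1/100) = 1.0069555501
Subtract 1: 1.0069555501 - 1 = 0.0069555501
Multiply by n: 100 * 0.0069555501 = 0.6955550100
Round to 4 dp: 0.6956

0.6956


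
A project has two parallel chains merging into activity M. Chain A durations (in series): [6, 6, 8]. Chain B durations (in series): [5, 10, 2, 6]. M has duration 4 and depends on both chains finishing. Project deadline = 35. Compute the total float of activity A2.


Forward pass: ES(A2) = sum of predecessors on chain A = 6
EF = ES + duration = 6 + 6 = 12
Backward pass: LF(M) = deadline = 35; LS(M) = 35 - 4 = 31
LF(A2) = LS(M) - sum(successors on chain A) = 31 - 8 = 23
LS = LF - duration = 23 - 6 = 17
Total float = LS - ES = 17 - 6 = 11

11


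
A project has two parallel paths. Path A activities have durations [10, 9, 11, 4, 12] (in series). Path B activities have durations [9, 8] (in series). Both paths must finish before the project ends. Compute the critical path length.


Path A total = 10 + 9 + 11 + 4 + 12 = 46
Path B total = 9 + 8 = 17
Critical path = longest path = max(46, 17) = 46

46


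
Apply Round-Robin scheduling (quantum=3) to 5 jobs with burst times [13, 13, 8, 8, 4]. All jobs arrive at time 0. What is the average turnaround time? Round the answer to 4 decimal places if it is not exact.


Time quantum = 3
Execution trace:
  J1 runs 3 units, time = 3
  J2 runs 3 units, time = 6
  J3 runs 3 units, time = 9
  J4 runs 3 units, time = 12
  J5 runs 3 units, time = 15
  J1 runs 3 units, time = 18
  J2 runs 3 units, time = 21
  J3 runs 3 units, time = 24
  J4 runs 3 units, time = 27
  J5 runs 1 units, time = 28
  J1 runs 3 units, time = 31
  J2 runs 3 units, time = 34
  J3 runs 2 units, time = 36
  J4 runs 2 units, time = 38
  J1 runs 3 units, time = 41
  J2 runs 3 units, time = 44
  J1 runs 1 units, time = 45
  J2 runs 1 units, time = 46
Finish times: [45, 46, 36, 38, 28]
Average turnaround = 193/5 = 38.6

38.6


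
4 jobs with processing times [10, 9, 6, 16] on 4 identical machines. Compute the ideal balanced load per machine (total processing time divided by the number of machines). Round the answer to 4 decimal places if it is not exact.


Total processing time = 10 + 9 + 6 + 16 = 41
Number of machines = 4
Ideal balanced load = 41 / 4 = 10.25

10.25


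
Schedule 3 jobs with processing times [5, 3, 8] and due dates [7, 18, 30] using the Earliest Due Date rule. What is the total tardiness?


Sort by due date (EDD order): [(5, 7), (3, 18), (8, 30)]
Compute completion times and tardiness:
  Job 1: p=5, d=7, C=5, tardiness=max(0,5-7)=0
  Job 2: p=3, d=18, C=8, tardiness=max(0,8-18)=0
  Job 3: p=8, d=30, C=16, tardiness=max(0,16-30)=0
Total tardiness = 0

0


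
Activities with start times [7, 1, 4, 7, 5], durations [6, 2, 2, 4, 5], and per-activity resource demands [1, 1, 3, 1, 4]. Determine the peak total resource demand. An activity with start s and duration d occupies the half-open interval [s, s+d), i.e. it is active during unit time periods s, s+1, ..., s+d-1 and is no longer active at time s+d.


Each activity i is active on [start_i, start_i + duration_i).
Compute total resource usage per time slot:
  t=0: active resources = [], total = 0
  t=1: active resources = [1], total = 1
  t=2: active resources = [1], total = 1
  t=3: active resources = [], total = 0
  t=4: active resources = [3], total = 3
  t=5: active resources = [3, 4], total = 7
  t=6: active resources = [4], total = 4
  t=7: active resources = [1, 1, 4], total = 6
  t=8: active resources = [1, 1, 4], total = 6
  t=9: active resources = [1, 1, 4], total = 6
  t=10: active resources = [1, 1], total = 2
  t=11: active resources = [1], total = 1
  t=12: active resources = [1], total = 1
Peak resource demand = 7

7


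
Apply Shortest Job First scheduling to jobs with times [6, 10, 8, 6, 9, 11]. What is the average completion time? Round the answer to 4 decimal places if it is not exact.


SJF order (ascending): [6, 6, 8, 9, 10, 11]
Completion times:
  Job 1: burst=6, C=6
  Job 2: burst=6, C=12
  Job 3: burst=8, C=20
  Job 4: burst=9, C=29
  Job 5: burst=10, C=39
  Job 6: burst=11, C=50
Average completion = 156/6 = 26.0

26.0


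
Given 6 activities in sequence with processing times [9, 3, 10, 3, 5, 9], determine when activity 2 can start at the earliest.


Activity 2 starts after activities 1 through 1 complete.
Predecessor durations: [9]
ES = 9 = 9

9


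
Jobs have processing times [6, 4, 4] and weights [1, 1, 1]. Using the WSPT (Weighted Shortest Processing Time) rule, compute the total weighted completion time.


Compute p/w ratios and sort ascending (WSPT): [(4, 1), (4, 1), (6, 1)]
Compute weighted completion times:
  Job (p=4,w=1): C=4, w*C=1*4=4
  Job (p=4,w=1): C=8, w*C=1*8=8
  Job (p=6,w=1): C=14, w*C=1*14=14
Total weighted completion time = 26

26


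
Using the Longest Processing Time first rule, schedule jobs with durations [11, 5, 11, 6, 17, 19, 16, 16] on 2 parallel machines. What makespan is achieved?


Sort jobs in decreasing order (LPT): [19, 17, 16, 16, 11, 11, 6, 5]
Assign each job to the least loaded machine:
  Machine 1: jobs [19, 16, 11, 5], load = 51
  Machine 2: jobs [17, 16, 11, 6], load = 50
Makespan = max load = 51

51


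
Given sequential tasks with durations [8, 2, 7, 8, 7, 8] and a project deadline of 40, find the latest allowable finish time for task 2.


LF(activity 2) = deadline - sum of successor durations
Successors: activities 3 through 6 with durations [7, 8, 7, 8]
Sum of successor durations = 30
LF = 40 - 30 = 10

10


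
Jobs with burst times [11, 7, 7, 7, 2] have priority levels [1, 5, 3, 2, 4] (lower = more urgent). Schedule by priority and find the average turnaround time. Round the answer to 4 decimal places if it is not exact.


Sort by priority (ascending = highest first):
Order: [(1, 11), (2, 7), (3, 7), (4, 2), (5, 7)]
Completion times:
  Priority 1, burst=11, C=11
  Priority 2, burst=7, C=18
  Priority 3, burst=7, C=25
  Priority 4, burst=2, C=27
  Priority 5, burst=7, C=34
Average turnaround = 115/5 = 23.0

23.0


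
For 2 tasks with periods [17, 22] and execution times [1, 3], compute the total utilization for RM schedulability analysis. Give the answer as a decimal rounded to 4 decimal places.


Compute individual utilizations (exact fractions):
  Task 1: C/T = 1/17 (approx. 0.0588)
  Task 2: C/T = 3/22 (approx. 0.1364)
Total utilization U = 1/17 + 3/22 = 73/374
Rounded to 4 decimal places: U = 0.1952
RM (Liu & Layland) bound for 2 tasks = 0.828427; compare with U = 73/374 (approx. 0.195187)
U <= bound, so schedulable by RM sufficient condition.

0.1952
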